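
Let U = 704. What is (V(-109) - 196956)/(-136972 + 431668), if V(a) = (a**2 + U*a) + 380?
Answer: -261431/294696 ≈ -0.88712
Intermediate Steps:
V(a) = 380 + a**2 + 704*a (V(a) = (a**2 + 704*a) + 380 = 380 + a**2 + 704*a)
(V(-109) - 196956)/(-136972 + 431668) = ((380 + (-109)**2 + 704*(-109)) - 196956)/(-136972 + 431668) = ((380 + 11881 - 76736) - 196956)/294696 = (-64475 - 196956)*(1/294696) = -261431*1/294696 = -261431/294696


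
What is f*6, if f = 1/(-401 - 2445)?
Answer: -3/1423 ≈ -0.0021082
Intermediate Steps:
f = -1/2846 (f = 1/(-2846) = -1/2846 ≈ -0.00035137)
f*6 = -1/2846*6 = -3/1423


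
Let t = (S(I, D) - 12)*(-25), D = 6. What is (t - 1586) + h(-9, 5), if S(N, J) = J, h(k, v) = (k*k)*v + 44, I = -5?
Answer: -987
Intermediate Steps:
h(k, v) = 44 + v*k² (h(k, v) = k²*v + 44 = v*k² + 44 = 44 + v*k²)
t = 150 (t = (6 - 12)*(-25) = -6*(-25) = 150)
(t - 1586) + h(-9, 5) = (150 - 1586) + (44 + 5*(-9)²) = -1436 + (44 + 5*81) = -1436 + (44 + 405) = -1436 + 449 = -987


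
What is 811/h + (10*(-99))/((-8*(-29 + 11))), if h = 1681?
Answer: -85967/13448 ≈ -6.3925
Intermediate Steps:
811/h + (10*(-99))/((-8*(-29 + 11))) = 811/1681 + (10*(-99))/((-8*(-29 + 11))) = 811*(1/1681) - 990/((-8*(-18))) = 811/1681 - 990/144 = 811/1681 - 990*1/144 = 811/1681 - 55/8 = -85967/13448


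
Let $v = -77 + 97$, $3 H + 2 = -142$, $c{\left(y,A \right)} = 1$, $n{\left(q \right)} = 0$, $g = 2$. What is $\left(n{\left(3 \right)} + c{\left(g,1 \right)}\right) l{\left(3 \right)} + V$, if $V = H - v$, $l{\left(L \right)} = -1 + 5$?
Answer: $-64$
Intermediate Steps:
$H = -48$ ($H = - \frac{2}{3} + \frac{1}{3} \left(-142\right) = - \frac{2}{3} - \frac{142}{3} = -48$)
$l{\left(L \right)} = 4$
$v = 20$
$V = -68$ ($V = -48 - 20 = -68$)
$\left(n{\left(3 \right)} + c{\left(g,1 \right)}\right) l{\left(3 \right)} + V = \left(0 + 1\right) 4 - 68 = 1 \cdot 4 - 68 = 4 - 68 = -64$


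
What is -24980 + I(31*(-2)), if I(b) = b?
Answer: -25042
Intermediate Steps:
-24980 + I(31*(-2)) = -24980 + 31*(-2) = -24980 - 62 = -25042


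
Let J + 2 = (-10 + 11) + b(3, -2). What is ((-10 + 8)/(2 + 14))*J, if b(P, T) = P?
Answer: -1/4 ≈ -0.25000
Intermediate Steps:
J = 2 (J = -2 + ((-10 + 11) + 3) = -2 + (1 + 3) = -2 + 4 = 2)
((-10 + 8)/(2 + 14))*J = ((-10 + 8)/(2 + 14))*2 = -2/16*2 = -2*1/16*2 = -1/8*2 = -1/4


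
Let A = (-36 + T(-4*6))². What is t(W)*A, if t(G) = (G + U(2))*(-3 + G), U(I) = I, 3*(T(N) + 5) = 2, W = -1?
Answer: -58564/9 ≈ -6507.1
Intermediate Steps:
T(N) = -13/3 (T(N) = -5 + (⅓)*2 = -5 + ⅔ = -13/3)
A = 14641/9 (A = (-36 - 13/3)² = (-121/3)² = 14641/9 ≈ 1626.8)
t(G) = (-3 + G)*(2 + G) (t(G) = (G + 2)*(-3 + G) = (2 + G)*(-3 + G) = (-3 + G)*(2 + G))
t(W)*A = (-6 + (-1)² - 1*(-1))*(14641/9) = (-6 + 1 + 1)*(14641/9) = -4*14641/9 = -58564/9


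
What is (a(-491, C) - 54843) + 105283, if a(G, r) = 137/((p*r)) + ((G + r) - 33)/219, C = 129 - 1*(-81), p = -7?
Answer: 5412552539/107310 ≈ 50439.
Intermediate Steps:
C = 210 (C = 129 + 81 = 210)
a(G, r) = -11/73 - 137/(7*r) + G/219 + r/219 (a(G, r) = 137/((-7*r)) + ((G + r) - 33)/219 = 137*(-1/(7*r)) + (-33 + G + r)*(1/219) = -137/(7*r) + (-11/73 + G/219 + r/219) = -11/73 - 137/(7*r) + G/219 + r/219)
(a(-491, C) - 54843) + 105283 = ((1/1533)*(-30003 + 7*210*(-33 - 491 + 210))/210 - 54843) + 105283 = ((1/1533)*(1/210)*(-30003 + 7*210*(-314)) - 54843) + 105283 = ((1/1533)*(1/210)*(-30003 - 461580) - 54843) + 105283 = ((1/1533)*(1/210)*(-491583) - 54843) + 105283 = (-163861/107310 - 54843) + 105283 = -5885366191/107310 + 105283 = 5412552539/107310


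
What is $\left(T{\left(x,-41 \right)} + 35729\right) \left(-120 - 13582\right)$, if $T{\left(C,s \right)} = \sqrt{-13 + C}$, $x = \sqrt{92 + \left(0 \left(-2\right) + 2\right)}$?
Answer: $-489558758 - 13702 i \sqrt{13 - \sqrt{94}} \approx -4.8956 \cdot 10^{8} - 24908.0 i$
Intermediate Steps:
$x = \sqrt{94}$ ($x = \sqrt{92 + \left(0 + 2\right)} = \sqrt{92 + 2} = \sqrt{94} \approx 9.6954$)
$\left(T{\left(x,-41 \right)} + 35729\right) \left(-120 - 13582\right) = \left(\sqrt{-13 + \sqrt{94}} + 35729\right) \left(-120 - 13582\right) = \left(35729 + \sqrt{-13 + \sqrt{94}}\right) \left(-120 - 13582\right) = \left(35729 + \sqrt{-13 + \sqrt{94}}\right) \left(-13702\right) = -489558758 - 13702 \sqrt{-13 + \sqrt{94}}$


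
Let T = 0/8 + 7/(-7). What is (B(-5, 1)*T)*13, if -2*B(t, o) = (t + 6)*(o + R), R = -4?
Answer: -39/2 ≈ -19.500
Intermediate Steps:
T = -1 (T = 0*(⅛) + 7*(-⅐) = 0 - 1 = -1)
B(t, o) = -(-4 + o)*(6 + t)/2 (B(t, o) = -(t + 6)*(o - 4)/2 = -(6 + t)*(-4 + o)/2 = -(-4 + o)*(6 + t)/2)
(B(-5, 1)*T)*13 = ((12 - 3*1 + 2*(-5) - ½*1*(-5))*(-1))*13 = ((12 - 3 - 10 + 5/2)*(-1))*13 = ((3/2)*(-1))*13 = -3/2*13 = -39/2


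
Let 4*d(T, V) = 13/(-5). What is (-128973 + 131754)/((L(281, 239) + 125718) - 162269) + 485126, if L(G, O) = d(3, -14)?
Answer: 354643059538/731033 ≈ 4.8513e+5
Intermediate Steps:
d(T, V) = -13/20 (d(T, V) = (13/(-5))/4 = (13*(-⅕))/4 = (¼)*(-13/5) = -13/20)
L(G, O) = -13/20
(-128973 + 131754)/((L(281, 239) + 125718) - 162269) + 485126 = (-128973 + 131754)/((-13/20 + 125718) - 162269) + 485126 = 2781/(2514347/20 - 162269) + 485126 = 2781/(-731033/20) + 485126 = 2781*(-20/731033) + 485126 = -55620/731033 + 485126 = 354643059538/731033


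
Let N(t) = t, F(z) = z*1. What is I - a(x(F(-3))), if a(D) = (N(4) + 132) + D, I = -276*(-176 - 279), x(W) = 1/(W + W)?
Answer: 752665/6 ≈ 1.2544e+5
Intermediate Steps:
F(z) = z
x(W) = 1/(2*W)
I = 125580 (I = -276*(-455) = 125580)
a(D) = 136 + D (a(D) = (4 + 132) + D = 136 + D)
I - a(x(F(-3))) = 125580 - (136 + (½)/(-3)) = 125580 - (136 + (½)*(-⅓)) = 125580 - (136 - ⅙) = 125580 - 1*815/6 = 125580 - 815/6 = 752665/6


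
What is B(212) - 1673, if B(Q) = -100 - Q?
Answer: -1985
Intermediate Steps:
B(212) - 1673 = (-100 - 1*212) - 1673 = (-100 - 212) - 1673 = -312 - 1673 = -1985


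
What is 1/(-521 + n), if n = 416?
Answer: -1/105 ≈ -0.0095238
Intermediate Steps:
1/(-521 + n) = 1/(-521 + 416) = 1/(-105) = -1/105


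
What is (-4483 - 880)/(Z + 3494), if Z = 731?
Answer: -5363/4225 ≈ -1.2693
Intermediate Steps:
(-4483 - 880)/(Z + 3494) = (-4483 - 880)/(731 + 3494) = -5363/4225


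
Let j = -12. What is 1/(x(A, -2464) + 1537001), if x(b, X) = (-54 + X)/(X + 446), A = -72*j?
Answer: 1009/1550835268 ≈ 6.5062e-7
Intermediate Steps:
A = 864 (A = -72*(-12) = 864)
x(b, X) = (-54 + X)/(446 + X)
1/(x(A, -2464) + 1537001) = 1/((-54 - 2464)/(446 - 2464) + 1537001) = 1/(-2518/(-2018) + 1537001) = 1/(-1/2018*(-2518) + 1537001) = 1/(1259/1009 + 1537001) = 1/(1550835268/1009) = 1009/1550835268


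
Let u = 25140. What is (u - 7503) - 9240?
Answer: 8397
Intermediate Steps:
(u - 7503) - 9240 = (25140 - 7503) - 9240 = 17637 - 9240 = 8397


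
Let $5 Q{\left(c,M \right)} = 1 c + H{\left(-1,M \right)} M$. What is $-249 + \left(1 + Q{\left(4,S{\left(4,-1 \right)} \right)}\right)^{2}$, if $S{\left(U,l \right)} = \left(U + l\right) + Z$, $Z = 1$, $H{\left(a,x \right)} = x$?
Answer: $-224$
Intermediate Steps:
$S{\left(U,l \right)} = 1 + U + l$ ($S{\left(U,l \right)} = \left(U + l\right) + 1 = 1 + U + l$)
$Q{\left(c,M \right)} = \frac{c}{5} + \frac{M^{2}}{5}$ ($Q{\left(c,M \right)} = \frac{1 c + M M}{5} = \frac{c + M^{2}}{5} = \frac{c}{5} + \frac{M^{2}}{5}$)
$-249 + \left(1 + Q{\left(4,S{\left(4,-1 \right)} \right)}\right)^{2} = -249 + \left(1 + \left(\frac{1}{5} \cdot 4 + \frac{\left(1 + 4 - 1\right)^{2}}{5}\right)\right)^{2} = -249 + \left(1 + \left(\frac{4}{5} + \frac{4^{2}}{5}\right)\right)^{2} = -249 + \left(1 + \left(\frac{4}{5} + \frac{1}{5} \cdot 16\right)\right)^{2} = -249 + \left(1 + \left(\frac{4}{5} + \frac{16}{5}\right)\right)^{2} = -249 + \left(1 + 4\right)^{2} = -249 + 5^{2} = -249 + 25 = -224$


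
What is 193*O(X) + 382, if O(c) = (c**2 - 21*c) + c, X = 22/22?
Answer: -3285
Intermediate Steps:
X = 1 (X = 22*(1/22) = 1)
O(c) = c**2 - 20*c
193*O(X) + 382 = 193*(1*(-20 + 1)) + 382 = 193*(1*(-19)) + 382 = 193*(-19) + 382 = -3667 + 382 = -3285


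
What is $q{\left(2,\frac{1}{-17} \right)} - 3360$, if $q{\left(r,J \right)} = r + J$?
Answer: $- \frac{57087}{17} \approx -3358.1$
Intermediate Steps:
$q{\left(r,J \right)} = J + r$
$q{\left(2,\frac{1}{-17} \right)} - 3360 = \left(\frac{1}{-17} + 2\right) - 3360 = \left(- \frac{1}{17} + 2\right) - 3360 = \frac{33}{17} - 3360 = - \frac{57087}{17}$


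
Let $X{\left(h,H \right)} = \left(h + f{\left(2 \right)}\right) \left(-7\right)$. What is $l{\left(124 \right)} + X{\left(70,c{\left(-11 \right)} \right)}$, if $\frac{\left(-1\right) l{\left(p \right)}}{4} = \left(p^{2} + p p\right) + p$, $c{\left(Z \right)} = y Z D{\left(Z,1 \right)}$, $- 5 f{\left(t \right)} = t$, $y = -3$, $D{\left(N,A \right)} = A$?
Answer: $- \frac{619956}{5} \approx -1.2399 \cdot 10^{5}$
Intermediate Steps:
$f{\left(t \right)} = - \frac{t}{5}$
$c{\left(Z \right)} = - 3 Z$ ($c{\left(Z \right)} = - 3 Z 1 = - 3 Z$)
$X{\left(h,H \right)} = \frac{14}{5} - 7 h$ ($X{\left(h,H \right)} = \left(h - \frac{2}{5}\right) \left(-7\right) = \left(- \frac{2}{5} + h\right) \left(-7\right) = \frac{14}{5} - 7 h$)
$l{\left(p \right)} = - 8 p^{2} - 4 p$ ($l{\left(p \right)} = - 4 \left(\left(p^{2} + p p\right) + p\right) = - 4 \left(\left(p^{2} + p^{2}\right) + p\right) = - 4 \left(2 p^{2} + p\right) = - 4 \left(p + 2 p^{2}\right) = - 8 p^{2} - 4 p$)
$l{\left(124 \right)} + X{\left(70,c{\left(-11 \right)} \right)} = \left(-4\right) 124 \left(1 + 2 \cdot 124\right) + \left(\frac{14}{5} - 490\right) = \left(-4\right) 124 \left(1 + 248\right) + \left(\frac{14}{5} - 490\right) = \left(-4\right) 124 \cdot 249 - \frac{2436}{5} = -123504 - \frac{2436}{5} = - \frac{619956}{5}$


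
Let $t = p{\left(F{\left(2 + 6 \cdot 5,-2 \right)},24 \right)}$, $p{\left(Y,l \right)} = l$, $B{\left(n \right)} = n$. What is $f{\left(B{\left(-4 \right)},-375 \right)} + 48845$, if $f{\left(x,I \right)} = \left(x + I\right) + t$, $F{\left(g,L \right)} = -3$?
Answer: $48490$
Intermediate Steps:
$t = 24$
$f{\left(x,I \right)} = 24 + I + x$ ($f{\left(x,I \right)} = \left(x + I\right) + 24 = \left(I + x\right) + 24 = 24 + I + x$)
$f{\left(B{\left(-4 \right)},-375 \right)} + 48845 = \left(24 - 375 - 4\right) + 48845 = -355 + 48845 = 48490$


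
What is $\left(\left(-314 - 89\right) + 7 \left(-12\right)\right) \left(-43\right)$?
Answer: $20941$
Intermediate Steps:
$\left(\left(-314 - 89\right) + 7 \left(-12\right)\right) \left(-43\right) = \left(-403 - 84\right) \left(-43\right) = \left(-487\right) \left(-43\right) = 20941$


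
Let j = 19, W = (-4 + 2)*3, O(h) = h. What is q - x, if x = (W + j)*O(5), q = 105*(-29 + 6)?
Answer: -2480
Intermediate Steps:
W = -6 (W = -2*3 = -6)
q = -2415 (q = 105*(-23) = -2415)
x = 65 (x = (-6 + 19)*5 = 13*5 = 65)
q - x = -2415 - 1*65 = -2415 - 65 = -2480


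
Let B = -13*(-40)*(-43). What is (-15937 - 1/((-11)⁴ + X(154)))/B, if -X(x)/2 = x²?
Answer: 261295083/366603380 ≈ 0.71275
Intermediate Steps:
X(x) = -2*x²
B = -22360 (B = 520*(-43) = -22360)
(-15937 - 1/((-11)⁴ + X(154)))/B = (-15937 - 1/((-11)⁴ - 2*154²))/(-22360) = (-15937 - 1/(14641 - 2*23716))*(-1/22360) = (-15937 - 1/(14641 - 47432))*(-1/22360) = (-15937 - 1/(-32791))*(-1/22360) = (-15937 - 1*(-1/32791))*(-1/22360) = (-15937 + 1/32791)*(-1/22360) = -522590166/32791*(-1/22360) = 261295083/366603380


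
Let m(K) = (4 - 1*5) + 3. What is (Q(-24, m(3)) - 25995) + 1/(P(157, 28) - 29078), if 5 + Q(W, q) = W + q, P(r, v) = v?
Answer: -755939101/29050 ≈ -26022.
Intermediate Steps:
m(K) = 2 (m(K) = (4 - 5) + 3 = -1 + 3 = 2)
Q(W, q) = -5 + W + q (Q(W, q) = -5 + (W + q) = -5 + W + q)
(Q(-24, m(3)) - 25995) + 1/(P(157, 28) - 29078) = ((-5 - 24 + 2) - 25995) + 1/(28 - 29078) = (-27 - 25995) + 1/(-29050) = -26022 - 1/29050 = -755939101/29050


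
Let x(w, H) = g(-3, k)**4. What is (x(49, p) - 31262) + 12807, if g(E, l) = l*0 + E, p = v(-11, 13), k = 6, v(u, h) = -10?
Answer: -18374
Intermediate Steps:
p = -10
g(E, l) = E (g(E, l) = 0 + E = E)
x(w, H) = 81 (x(w, H) = (-3)**4 = 81)
(x(49, p) - 31262) + 12807 = (81 - 31262) + 12807 = -31181 + 12807 = -18374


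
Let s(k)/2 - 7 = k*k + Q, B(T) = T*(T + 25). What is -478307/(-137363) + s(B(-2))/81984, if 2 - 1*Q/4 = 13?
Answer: 947254201/268132576 ≈ 3.5328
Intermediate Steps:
Q = -44 (Q = 8 - 4*13 = 8 - 52 = -44)
B(T) = T*(25 + T)
s(k) = -74 + 2*k² (s(k) = 14 + 2*(k*k - 44) = 14 + 2*(k² - 44) = 14 + 2*(-44 + k²) = 14 + (-88 + 2*k²) = -74 + 2*k²)
-478307/(-137363) + s(B(-2))/81984 = -478307/(-137363) + (-74 + 2*(-2*(25 - 2))²)/81984 = -478307*(-1/137363) + (-74 + 2*(-2*23)²)*(1/81984) = 478307/137363 + (-74 + 2*(-46)²)*(1/81984) = 478307/137363 + (-74 + 2*2116)*(1/81984) = 478307/137363 + (-74 + 4232)*(1/81984) = 478307/137363 + 4158*(1/81984) = 478307/137363 + 99/1952 = 947254201/268132576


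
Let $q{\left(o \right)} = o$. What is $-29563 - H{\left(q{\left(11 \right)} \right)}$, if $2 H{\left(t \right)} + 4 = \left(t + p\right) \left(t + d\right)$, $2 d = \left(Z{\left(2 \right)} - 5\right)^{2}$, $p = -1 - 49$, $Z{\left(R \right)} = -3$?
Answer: $- \frac{57445}{2} \approx -28723.0$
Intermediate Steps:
$p = -50$ ($p = -1 - 49 = -50$)
$d = 32$ ($d = \frac{\left(-3 - 5\right)^{2}}{2} = \frac{\left(-8\right)^{2}}{2} = \frac{1}{2} \cdot 64 = 32$)
$H{\left(t \right)} = -2 + \frac{\left(-50 + t\right) \left(32 + t\right)}{2}$ ($H{\left(t \right)} = -2 + \frac{\left(t - 50\right) \left(t + 32\right)}{2} = -2 + \frac{\left(-50 + t\right) \left(32 + t\right)}{2}$)
$-29563 - H{\left(q{\left(11 \right)} \right)} = -29563 - \left(-802 + \frac{11^{2}}{2} - 99\right) = -29563 - \left(-802 + \frac{1}{2} \cdot 121 - 99\right) = -29563 - \left(-802 + \frac{121}{2} - 99\right) = -29563 - - \frac{1681}{2} = -29563 + \frac{1681}{2} = - \frac{57445}{2}$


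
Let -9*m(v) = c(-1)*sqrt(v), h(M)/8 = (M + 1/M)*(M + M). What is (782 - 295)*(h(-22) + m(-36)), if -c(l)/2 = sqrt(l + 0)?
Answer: 11335412/3 ≈ 3.7785e+6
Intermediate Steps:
c(l) = -2*sqrt(l) (c(l) = -2*sqrt(l + 0) = -2*sqrt(l))
h(M) = 16*M*(M + 1/M) (h(M) = 8*((M + 1/M)*(M + M)) = 8*((M + 1/M)*(2*M)) = 8*(2*M*(M + 1/M)) = 16*M*(M + 1/M))
m(v) = 2*I*sqrt(v)/9 (m(v) = -(-2*I)*sqrt(v)/9 = -(-2)*I*sqrt(v)/9 = 2*I*sqrt(v)/9)
(782 - 295)*(h(-22) + m(-36)) = (782 - 295)*((16 + 16*(-22)**2) + 2*I*sqrt(-36)/9) = 487*((16 + 16*484) + 2*I*(6*I)/9) = 487*((16 + 7744) - 4/3) = 487*(7760 - 4/3) = 487*(23276/3) = 11335412/3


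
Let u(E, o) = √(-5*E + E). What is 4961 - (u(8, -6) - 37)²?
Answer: 3624 + 296*I*√2 ≈ 3624.0 + 418.61*I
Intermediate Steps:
u(E, o) = 2*√(-E) (u(E, o) = √(-4*E) = 2*√(-E))
4961 - (u(8, -6) - 37)² = 4961 - (2*√(-1*8) - 37)² = 4961 - (2*√(-8) - 37)² = 4961 - (2*(2*I*√2) - 37)² = 4961 - (4*I*√2 - 37)² = 4961 - (-37 + 4*I*√2)²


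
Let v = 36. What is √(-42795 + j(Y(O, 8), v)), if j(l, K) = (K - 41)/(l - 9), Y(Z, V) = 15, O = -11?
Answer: 5*I*√61626/6 ≈ 206.87*I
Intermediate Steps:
j(l, K) = (-41 + K)/(-9 + l)
√(-42795 + j(Y(O, 8), v)) = √(-42795 + (-41 + 36)/(-9 + 15)) = √(-42795 - 5/6) = √(-42795 + (⅙)*(-5)) = √(-42795 - ⅚) = √(-256775/6) = 5*I*√61626/6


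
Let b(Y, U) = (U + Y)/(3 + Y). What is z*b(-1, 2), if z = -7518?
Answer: -3759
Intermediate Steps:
b(Y, U) = (U + Y)/(3 + Y)
z*b(-1, 2) = -7518*(2 - 1)/(3 - 1) = -7518/2 = -3759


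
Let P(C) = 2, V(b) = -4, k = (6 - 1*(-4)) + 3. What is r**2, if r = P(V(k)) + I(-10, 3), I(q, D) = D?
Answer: 25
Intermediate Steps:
k = 13 (k = (6 + 4) + 3 = 10 + 3 = 13)
r = 5 (r = 2 + 3 = 5)
r**2 = 5**2 = 25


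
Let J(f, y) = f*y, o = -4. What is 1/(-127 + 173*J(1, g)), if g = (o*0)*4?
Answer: -1/127 ≈ -0.0078740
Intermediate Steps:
g = 0 (g = -4*0*4 = 0*4 = 0)
1/(-127 + 173*J(1, g)) = 1/(-127 + 173*(1*0)) = 1/(-127 + 173*0) = 1/(-127 + 0) = 1/(-127) = -1/127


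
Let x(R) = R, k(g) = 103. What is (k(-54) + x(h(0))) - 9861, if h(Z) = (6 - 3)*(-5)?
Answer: -9773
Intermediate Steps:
h(Z) = -15 (h(Z) = 3*(-5) = -15)
(k(-54) + x(h(0))) - 9861 = (103 - 15) - 9861 = 88 - 9861 = -9773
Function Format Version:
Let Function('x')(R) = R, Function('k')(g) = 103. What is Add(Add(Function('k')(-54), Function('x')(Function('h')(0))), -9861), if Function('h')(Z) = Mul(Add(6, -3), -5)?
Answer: -9773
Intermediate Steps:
Function('h')(Z) = -15 (Function('h')(Z) = Mul(3, -5) = -15)
Add(Add(Function('k')(-54), Function('x')(Function('h')(0))), -9861) = Add(Add(103, -15), -9861) = Add(88, -9861) = -9773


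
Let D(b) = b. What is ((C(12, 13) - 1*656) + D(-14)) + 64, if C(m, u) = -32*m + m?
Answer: -978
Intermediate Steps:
C(m, u) = -31*m
((C(12, 13) - 1*656) + D(-14)) + 64 = ((-31*12 - 1*656) - 14) + 64 = ((-372 - 656) - 14) + 64 = (-1028 - 14) + 64 = -1042 + 64 = -978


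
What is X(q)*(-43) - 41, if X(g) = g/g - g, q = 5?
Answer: 131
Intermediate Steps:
X(g) = 1 - g
X(q)*(-43) - 41 = (1 - 1*5)*(-43) - 41 = (1 - 5)*(-43) - 41 = -4*(-43) - 41 = 172 - 41 = 131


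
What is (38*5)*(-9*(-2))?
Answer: 3420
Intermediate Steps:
(38*5)*(-9*(-2)) = 190*18 = 3420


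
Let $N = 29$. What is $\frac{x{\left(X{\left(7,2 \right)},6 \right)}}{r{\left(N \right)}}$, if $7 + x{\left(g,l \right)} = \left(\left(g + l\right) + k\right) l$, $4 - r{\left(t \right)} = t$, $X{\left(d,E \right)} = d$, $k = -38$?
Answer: $\frac{157}{25} \approx 6.28$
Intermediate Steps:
$r{\left(t \right)} = 4 - t$
$x{\left(g,l \right)} = -7 + l \left(-38 + g + l\right)$ ($x{\left(g,l \right)} = -7 + \left(\left(g + l\right) - 38\right) l = -7 + \left(-38 + g + l\right) l = -7 + l \left(-38 + g + l\right)$)
$\frac{x{\left(X{\left(7,2 \right)},6 \right)}}{r{\left(N \right)}} = \frac{-7 + 6^{2} - 228 + 7 \cdot 6}{4 - 29} = \frac{-7 + 36 - 228 + 42}{4 - 29} = - \frac{157}{-25} = \left(-157\right) \left(- \frac{1}{25}\right) = \frac{157}{25}$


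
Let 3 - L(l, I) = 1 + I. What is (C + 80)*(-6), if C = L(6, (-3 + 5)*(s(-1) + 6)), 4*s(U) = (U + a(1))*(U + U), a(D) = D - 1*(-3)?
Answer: -438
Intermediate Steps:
a(D) = 3 + D (a(D) = D + 3 = 3 + D)
s(U) = U*(4 + U)/2 (s(U) = ((U + (3 + 1))*(U + U))/4 = ((U + 4)*(2*U))/4 = ((4 + U)*(2*U))/4 = (2*U*(4 + U))/4 = U*(4 + U)/2)
L(l, I) = 2 - I (L(l, I) = 3 - (1 + I) = 3 + (-1 - I) = 2 - I)
C = -7 (C = 2 - (-3 + 5)*((½)*(-1)*(4 - 1) + 6) = 2 - 2*((½)*(-1)*3 + 6) = 2 - 2*(-3/2 + 6) = 2 - 2*9/2 = 2 - 1*9 = 2 - 9 = -7)
(C + 80)*(-6) = (-7 + 80)*(-6) = 73*(-6) = -438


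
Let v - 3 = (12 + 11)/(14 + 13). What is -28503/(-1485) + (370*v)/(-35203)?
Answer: 1001274709/52276455 ≈ 19.153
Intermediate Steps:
v = 104/27 (v = 3 + (12 + 11)/(14 + 13) = 3 + 23/27 = 104/27 ≈ 3.8519)
-28503/(-1485) + (370*v)/(-35203) = -28503/(-1485) + (370*(104/27))/(-35203) = -28503*(-1/1485) + (38480/27)*(-1/35203) = 3167/165 - 38480/950481 = 1001274709/52276455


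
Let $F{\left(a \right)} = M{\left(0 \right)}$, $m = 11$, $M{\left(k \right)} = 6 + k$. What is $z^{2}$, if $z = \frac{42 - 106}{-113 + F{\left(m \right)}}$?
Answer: $\frac{4096}{11449} \approx 0.35776$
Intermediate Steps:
$F{\left(a \right)} = 6$ ($F{\left(a \right)} = 6 + 0 = 6$)
$z = \frac{64}{107}$ ($z = \frac{42 - 106}{-113 + 6} = - \frac{64}{-107} = \left(-64\right) \left(- \frac{1}{107}\right) = \frac{64}{107} \approx 0.59813$)
$z^{2} = \left(\frac{64}{107}\right)^{2} = \frac{4096}{11449}$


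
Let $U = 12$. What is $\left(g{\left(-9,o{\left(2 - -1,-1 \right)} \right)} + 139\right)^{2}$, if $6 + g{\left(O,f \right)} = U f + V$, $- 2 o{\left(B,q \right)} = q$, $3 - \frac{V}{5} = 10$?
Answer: $10816$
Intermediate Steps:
$V = -35$ ($V = 15 - 50 = -35$)
$o{\left(B,q \right)} = - \frac{q}{2}$
$g{\left(O,f \right)} = -41 + 12 f$ ($g{\left(O,f \right)} = -6 + \left(12 f - 35\right) = -6 + \left(-35 + 12 f\right) = -41 + 12 f$)
$\left(g{\left(-9,o{\left(2 - -1,-1 \right)} \right)} + 139\right)^{2} = \left(\left(-41 + 12 \left(\left(- \frac{1}{2}\right) \left(-1\right)\right)\right) + 139\right)^{2} = \left(\left(-41 + 12 \cdot \frac{1}{2}\right) + 139\right)^{2} = \left(\left(-41 + 6\right) + 139\right)^{2} = \left(-35 + 139\right)^{2} = 104^{2} = 10816$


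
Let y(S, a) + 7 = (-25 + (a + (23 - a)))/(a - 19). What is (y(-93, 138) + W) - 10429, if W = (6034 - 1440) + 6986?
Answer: 136134/119 ≈ 1144.0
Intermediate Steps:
W = 11580 (W = 4594 + 6986 = 11580)
y(S, a) = -7 - 2/(-19 + a) (y(S, a) = -7 + (-25 + (a + (23 - a)))/(a - 19) = -7 + (-25 + 23)/(-19 + a) = -7 - 2/(-19 + a))
(y(-93, 138) + W) - 10429 = ((131 - 7*138)/(-19 + 138) + 11580) - 10429 = ((131 - 966)/119 + 11580) - 10429 = ((1/119)*(-835) + 11580) - 10429 = (-835/119 + 11580) - 10429 = 1377185/119 - 10429 = 136134/119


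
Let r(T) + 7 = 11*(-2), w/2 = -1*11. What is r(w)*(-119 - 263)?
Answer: 11078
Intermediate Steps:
w = -22 (w = 2*(-1*11) = 2*(-11) = -22)
r(T) = -29 (r(T) = -7 + 11*(-2) = -7 - 22 = -29)
r(w)*(-119 - 263) = -29*(-119 - 263) = -29*(-382) = 11078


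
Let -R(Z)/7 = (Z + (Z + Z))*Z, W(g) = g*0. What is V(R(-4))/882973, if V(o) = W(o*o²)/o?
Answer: 0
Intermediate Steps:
W(g) = 0
R(Z) = -21*Z² (R(Z) = -7*(Z + (Z + Z))*Z = -7*(Z + 2*Z)*Z = -7*3*Z*Z = -21*Z²)
V(o) = 0 (V(o) = 0/o = 0)
V(R(-4))/882973 = 0/882973 = 0*(1/882973) = 0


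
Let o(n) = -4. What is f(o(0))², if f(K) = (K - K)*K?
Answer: 0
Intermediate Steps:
f(K) = 0 (f(K) = 0*K = 0)
f(o(0))² = 0² = 0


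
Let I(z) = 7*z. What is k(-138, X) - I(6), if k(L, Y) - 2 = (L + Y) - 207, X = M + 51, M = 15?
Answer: -319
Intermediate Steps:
X = 66 (X = 15 + 51 = 66)
k(L, Y) = -205 + L + Y (k(L, Y) = 2 + ((L + Y) - 207) = 2 + (-207 + L + Y) = -205 + L + Y)
k(-138, X) - I(6) = (-205 - 138 + 66) - 7*6 = -277 - 1*42 = -277 - 42 = -319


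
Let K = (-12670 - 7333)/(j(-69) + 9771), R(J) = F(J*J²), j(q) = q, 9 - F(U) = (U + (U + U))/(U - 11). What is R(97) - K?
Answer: 17845884541/2213661681 ≈ 8.0617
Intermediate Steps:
F(U) = 9 - 3*U/(-11 + U) (F(U) = 9 - (U + (U + U))/(U - 11) = 9 - (U + 2*U)/(-11 + U) = 9 - 3*U/(-11 + U))
R(J) = 3*(-33 + 2*J³)/(-11 + J³) (R(J) = 3*(-33 + 2*(J*J²))/(-11 + J*J²) = 3*(-33 + 2*J³)/(-11 + J³))
K = -20003/9702 (K = (-12670 - 7333)/(-69 + 9771) = -20003/9702 ≈ -2.0617)
R(97) - K = 3*(-33 + 2*97³)/(-11 + 97³) - 1*(-20003/9702) = 3*(-33 + 2*912673)/(-11 + 912673) + 20003/9702 = 3*(-33 + 1825346)/912662 + 20003/9702 = 3*(1/912662)*1825313 + 20003/9702 = 5475939/912662 + 20003/9702 = 17845884541/2213661681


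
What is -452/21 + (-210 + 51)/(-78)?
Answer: -10639/546 ≈ -19.485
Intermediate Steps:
-452/21 + (-210 + 51)/(-78) = -452*1/21 - 159*(-1/78) = -452/21 + 53/26 = -10639/546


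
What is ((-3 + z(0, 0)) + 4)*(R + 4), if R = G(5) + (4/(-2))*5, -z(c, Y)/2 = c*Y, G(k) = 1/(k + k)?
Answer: -59/10 ≈ -5.9000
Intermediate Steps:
G(k) = 1/(2*k)
z(c, Y) = -2*Y*c (z(c, Y) = -2*c*Y = -2*Y*c)
R = -99/10 (R = (½)/5 + (4/(-2))*5 = (½)*(⅕) + (4*(-½))*5 = ⅒ - 2*5 = ⅒ - 10 = -99/10 ≈ -9.9000)
((-3 + z(0, 0)) + 4)*(R + 4) = ((-3 - 2*0*0) + 4)*(-99/10 + 4) = ((-3 + 0) + 4)*(-59/10) = (-3 + 4)*(-59/10) = 1*(-59/10) = -59/10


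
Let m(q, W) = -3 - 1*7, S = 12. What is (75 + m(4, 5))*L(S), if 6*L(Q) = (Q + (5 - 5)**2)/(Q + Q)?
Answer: 65/12 ≈ 5.4167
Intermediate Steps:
L(Q) = 1/12 (L(Q) = ((Q + (5 - 5)**2)/(Q + Q))/6 = ((Q + 0**2)/((2*Q)))/6 = ((Q + 0)*(1/(2*Q)))/6 = (Q*(1/(2*Q)))/6 = (1/6)*(1/2) = 1/12)
m(q, W) = -10 (m(q, W) = -3 - 7 = -10)
(75 + m(4, 5))*L(S) = (75 - 10)*(1/12) = 65*(1/12) = 65/12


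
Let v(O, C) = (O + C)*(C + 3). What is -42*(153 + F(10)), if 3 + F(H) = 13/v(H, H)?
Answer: -63021/10 ≈ -6302.1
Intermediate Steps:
v(O, C) = (3 + C)*(C + O) (v(O, C) = (C + O)*(3 + C) = (3 + C)*(C + O))
F(H) = -3 + 13/(2*H² + 6*H) (F(H) = -3 + 13/(H² + 3*H + 3*H + H*H) = -3 + 13/(H² + 3*H + 3*H + H²) = -3 + 13/(2*H² + 6*H))
-42*(153 + F(10)) = -42*(153 + (½)*(13 - 18*10 - 6*10²)/(10*(3 + 10))) = -42*(153 + (½)*(⅒)*(13 - 180 - 6*100)/13) = -42*(153 + (½)*(⅒)*(1/13)*(13 - 180 - 600)) = -42*(153 + (½)*(⅒)*(1/13)*(-767)) = -42*(153 - 59/20) = -42*3001/20 = -63021/10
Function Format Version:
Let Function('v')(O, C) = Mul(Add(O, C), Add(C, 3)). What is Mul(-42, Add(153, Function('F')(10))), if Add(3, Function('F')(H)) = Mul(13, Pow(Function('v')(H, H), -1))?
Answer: Rational(-63021, 10) ≈ -6302.1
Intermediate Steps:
Function('v')(O, C) = Mul(Add(3, C), Add(C, O)) (Function('v')(O, C) = Mul(Add(C, O), Add(3, C)) = Mul(Add(3, C), Add(C, O)))
Function('F')(H) = Add(-3, Mul(13, Pow(Add(Mul(2, Pow(H, 2)), Mul(6, H)), -1))) (Function('F')(H) = Add(-3, Mul(13, Pow(Add(Pow(H, 2), Mul(3, H), Mul(3, H), Mul(H, H)), -1))) = Add(-3, Mul(13, Pow(Add(Pow(H, 2), Mul(3, H), Mul(3, H), Pow(H, 2)), -1))) = Add(-3, Mul(13, Pow(Add(Mul(2, Pow(H, 2)), Mul(6, H)), -1))))
Mul(-42, Add(153, Function('F')(10))) = Mul(-42, Add(153, Mul(Rational(1, 2), Pow(10, -1), Pow(Add(3, 10), -1), Add(13, Mul(-18, 10), Mul(-6, Pow(10, 2)))))) = Mul(-42, Add(153, Mul(Rational(1, 2), Rational(1, 10), Pow(13, -1), Add(13, -180, Mul(-6, 100))))) = Mul(-42, Add(153, Mul(Rational(1, 2), Rational(1, 10), Rational(1, 13), Add(13, -180, -600)))) = Mul(-42, Add(153, Mul(Rational(1, 2), Rational(1, 10), Rational(1, 13), -767))) = Mul(-42, Add(153, Rational(-59, 20))) = Mul(-42, Rational(3001, 20)) = Rational(-63021, 10)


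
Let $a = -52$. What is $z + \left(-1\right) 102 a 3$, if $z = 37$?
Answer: $15949$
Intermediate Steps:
$z + \left(-1\right) 102 a 3 = 37 + \left(-1\right) 102 \left(\left(-52\right) 3\right) = 37 - -15912 = 37 + 15912 = 15949$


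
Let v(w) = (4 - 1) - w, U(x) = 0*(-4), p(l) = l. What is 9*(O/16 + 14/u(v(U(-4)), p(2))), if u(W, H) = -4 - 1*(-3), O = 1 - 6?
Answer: -2061/16 ≈ -128.81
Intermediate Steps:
O = -5
U(x) = 0
v(w) = 3 - w
u(W, H) = -1 (u(W, H) = -4 + 3 = -1)
9*(O/16 + 14/u(v(U(-4)), p(2))) = 9*(-5/16 + 14/(-1)) = 9*(-5*1/16 + 14*(-1)) = 9*(-5/16 - 14) = 9*(-229/16) = -2061/16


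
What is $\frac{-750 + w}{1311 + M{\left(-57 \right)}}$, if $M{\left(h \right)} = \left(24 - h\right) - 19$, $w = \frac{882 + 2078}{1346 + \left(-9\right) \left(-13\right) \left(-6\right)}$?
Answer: $- \frac{120010}{221053} \approx -0.5429$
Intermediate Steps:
$w = \frac{740}{161}$ ($w = \frac{2960}{1346 + 117 \left(-6\right)} = \frac{2960}{1346 - 702} = \frac{2960}{644} = 2960 \cdot \frac{1}{644} = \frac{740}{161} \approx 4.5963$)
$M{\left(h \right)} = 5 - h$
$\frac{-750 + w}{1311 + M{\left(-57 \right)}} = \frac{-750 + \frac{740}{161}}{1311 + \left(5 - -57\right)} = - \frac{120010}{161 \left(1311 + \left(5 + 57\right)\right)} = - \frac{120010}{161 \left(1311 + 62\right)} = - \frac{120010}{161 \cdot 1373} = \left(- \frac{120010}{161}\right) \frac{1}{1373} = - \frac{120010}{221053}$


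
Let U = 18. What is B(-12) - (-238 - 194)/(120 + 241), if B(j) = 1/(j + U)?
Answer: 2953/2166 ≈ 1.3633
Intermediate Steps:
B(j) = 1/(18 + j) (B(j) = 1/(j + 18) = 1/(18 + j))
B(-12) - (-238 - 194)/(120 + 241) = 1/(18 - 12) - (-238 - 194)/(120 + 241) = 1/6 - (-432)/361 = ⅙ - (-432)/361 = ⅙ - 1*(-432/361) = ⅙ + 432/361 = 2953/2166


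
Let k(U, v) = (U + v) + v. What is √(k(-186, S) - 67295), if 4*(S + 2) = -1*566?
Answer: 2*I*√16942 ≈ 260.32*I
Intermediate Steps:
S = -287/2 (S = -2 + (-1*566)/4 = -2 + (¼)*(-566) = -2 - 283/2 = -287/2 ≈ -143.50)
k(U, v) = U + 2*v
√(k(-186, S) - 67295) = √((-186 + 2*(-287/2)) - 67295) = √((-186 - 287) - 67295) = √(-473 - 67295) = √(-67768) = 2*I*√16942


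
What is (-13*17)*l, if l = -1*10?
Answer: 2210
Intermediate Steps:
l = -10
(-13*17)*l = -13*17*(-10) = -221*(-10) = 2210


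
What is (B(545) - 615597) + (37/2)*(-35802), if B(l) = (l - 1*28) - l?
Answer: -1277962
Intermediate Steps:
B(l) = -28 (B(l) = (l - 28) - l = (-28 + l) - l = -28)
(B(545) - 615597) + (37/2)*(-35802) = (-28 - 615597) + (37/2)*(-35802) = -615625 + (37*(½))*(-35802) = -615625 + (37/2)*(-35802) = -615625 - 662337 = -1277962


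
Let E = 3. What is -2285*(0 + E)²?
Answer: -20565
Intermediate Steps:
-2285*(0 + E)² = -2285*(0 + 3)² = -2285*3² = -2285*9 = -20565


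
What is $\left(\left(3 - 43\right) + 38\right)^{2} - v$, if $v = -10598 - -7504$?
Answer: $3098$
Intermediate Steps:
$v = -3094$ ($v = -10598 + 7504 = -3094$)
$\left(\left(3 - 43\right) + 38\right)^{2} - v = \left(\left(3 - 43\right) + 38\right)^{2} - -3094 = \left(\left(3 - 43\right) + 38\right)^{2} + 3094 = \left(-40 + 38\right)^{2} + 3094 = \left(-2\right)^{2} + 3094 = 4 + 3094 = 3098$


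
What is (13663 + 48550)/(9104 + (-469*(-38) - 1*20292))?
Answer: 62213/6634 ≈ 9.3779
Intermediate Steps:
(13663 + 48550)/(9104 + (-469*(-38) - 1*20292)) = 62213/(9104 + (17822 - 20292)) = 62213/(9104 - 2470) = 62213/6634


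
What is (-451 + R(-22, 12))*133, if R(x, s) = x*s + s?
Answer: -93499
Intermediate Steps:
R(x, s) = s + s*x (R(x, s) = s*x + s = s + s*x)
(-451 + R(-22, 12))*133 = (-451 + 12*(1 - 22))*133 = (-451 + 12*(-21))*133 = (-451 - 252)*133 = -703*133 = -93499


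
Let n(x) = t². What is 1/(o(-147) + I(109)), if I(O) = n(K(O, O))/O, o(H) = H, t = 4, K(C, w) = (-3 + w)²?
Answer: -109/16007 ≈ -0.0068095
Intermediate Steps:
n(x) = 16 (n(x) = 4² = 16)
I(O) = 16/O
1/(o(-147) + I(109)) = 1/(-147 + 16/109) = 1/(-16007/109) = -109/16007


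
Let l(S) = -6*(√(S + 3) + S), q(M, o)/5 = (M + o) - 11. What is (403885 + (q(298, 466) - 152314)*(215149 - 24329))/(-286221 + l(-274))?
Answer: 17347395496951/174159309 - 365751178*I*√271/174159309 ≈ 99607.0 - 34.572*I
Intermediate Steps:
q(M, o) = -55 + 5*M + 5*o (q(M, o) = 5*((M + o) - 11) = 5*(-11 + M + o) = -55 + 5*M + 5*o)
l(S) = -6*S - 6*√(3 + S) (l(S) = -6*(√(3 + S) + S) = -6*(S + √(3 + S)) = -6*S - 6*√(3 + S))
(403885 + (q(298, 466) - 152314)*(215149 - 24329))/(-286221 + l(-274)) = (403885 + ((-55 + 5*298 + 5*466) - 152314)*(215149 - 24329))/(-286221 + (-6*(-274) - 6*√(3 - 274))) = (403885 + ((-55 + 1490 + 2330) - 152314)*190820)/(-286221 + (1644 - 6*I*√271)) = (403885 + (3765 - 152314)*190820)/(-286221 + (1644 - 6*I*√271)) = (403885 - 148549*190820)/(-286221 + (1644 - 6*I*√271)) = (403885 - 28346120180)/(-284577 - 6*I*√271) = -28345716295/(-284577 - 6*I*√271)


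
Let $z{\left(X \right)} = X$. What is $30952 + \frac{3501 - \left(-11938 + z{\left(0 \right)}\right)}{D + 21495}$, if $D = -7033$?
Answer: $\frac{447643263}{14462} \approx 30953.0$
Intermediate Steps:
$30952 + \frac{3501 - \left(-11938 + z{\left(0 \right)}\right)}{D + 21495} = 30952 + \frac{3501 + \left(11938 - 0\right)}{-7033 + 21495} = 30952 + \frac{3501 + \left(11938 + 0\right)}{14462} = 30952 + \left(3501 + 11938\right) \frac{1}{14462} = 30952 + 15439 \cdot \frac{1}{14462} = 30952 + \frac{15439}{14462} = \frac{447643263}{14462}$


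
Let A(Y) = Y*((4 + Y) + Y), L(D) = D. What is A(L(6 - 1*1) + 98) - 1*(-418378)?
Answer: 440008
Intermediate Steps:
A(Y) = Y*(4 + 2*Y)
A(L(6 - 1*1) + 98) - 1*(-418378) = 2*((6 - 1*1) + 98)*(2 + ((6 - 1*1) + 98)) - 1*(-418378) = 2*((6 - 1) + 98)*(2 + ((6 - 1) + 98)) + 418378 = 2*(5 + 98)*(2 + (5 + 98)) + 418378 = 2*103*(2 + 103) + 418378 = 2*103*105 + 418378 = 21630 + 418378 = 440008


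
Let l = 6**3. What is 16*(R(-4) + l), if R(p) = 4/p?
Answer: 3440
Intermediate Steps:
l = 216
16*(R(-4) + l) = 16*(4/(-4) + 216) = 16*(4*(-1/4) + 216) = 16*(-1 + 216) = 16*215 = 3440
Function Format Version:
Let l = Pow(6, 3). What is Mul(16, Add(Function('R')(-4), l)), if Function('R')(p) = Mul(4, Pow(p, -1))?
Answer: 3440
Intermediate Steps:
l = 216
Mul(16, Add(Function('R')(-4), l)) = Mul(16, Add(Mul(4, Pow(-4, -1)), 216)) = Mul(16, Add(Mul(4, Rational(-1, 4)), 216)) = Mul(16, Add(-1, 216)) = Mul(16, 215) = 3440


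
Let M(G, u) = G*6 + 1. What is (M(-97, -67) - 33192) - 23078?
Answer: -56851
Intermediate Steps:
M(G, u) = 1 + 6*G (M(G, u) = 6*G + 1 = 1 + 6*G)
(M(-97, -67) - 33192) - 23078 = ((1 + 6*(-97)) - 33192) - 23078 = ((1 - 582) - 33192) - 23078 = (-581 - 33192) - 23078 = -33773 - 23078 = -56851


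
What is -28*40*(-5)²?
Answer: -28000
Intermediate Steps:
-28*40*(-5)² = -1120*25 = -28000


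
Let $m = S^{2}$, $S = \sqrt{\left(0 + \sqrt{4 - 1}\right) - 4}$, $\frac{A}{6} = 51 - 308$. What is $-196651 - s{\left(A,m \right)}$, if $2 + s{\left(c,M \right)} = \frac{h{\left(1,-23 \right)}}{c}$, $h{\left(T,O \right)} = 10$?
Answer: $- \frac{151616374}{771} \approx -1.9665 \cdot 10^{5}$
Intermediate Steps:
$A = -1542$ ($A = 6 \left(51 - 308\right) = 6 \left(-257\right) = -1542$)
$S = \sqrt{-4 + \sqrt{3}}$ ($S = \sqrt{\left(0 + \sqrt{3}\right) - 4} = \sqrt{\sqrt{3} - 4} = \sqrt{-4 + \sqrt{3}} \approx 1.506 i$)
$m = -4 + \sqrt{3}$ ($m = \left(\sqrt{-4 + \sqrt{3}}\right)^{2} = -4 + \sqrt{3} \approx -2.2679$)
$s{\left(c,M \right)} = -2 + \frac{10}{c}$
$-196651 - s{\left(A,m \right)} = -196651 - \left(-2 + \frac{10}{-1542}\right) = -196651 - \left(-2 + 10 \left(- \frac{1}{1542}\right)\right) = -196651 - \left(-2 - \frac{5}{771}\right) = -196651 - - \frac{1547}{771} = -196651 + \frac{1547}{771} = - \frac{151616374}{771}$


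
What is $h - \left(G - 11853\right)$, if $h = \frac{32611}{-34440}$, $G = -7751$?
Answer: $\frac{675129149}{34440} \approx 19603.0$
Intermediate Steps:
$h = - \frac{32611}{34440}$ ($h = 32611 \left(- \frac{1}{34440}\right) = - \frac{32611}{34440} \approx -0.94689$)
$h - \left(G - 11853\right) = - \frac{32611}{34440} - \left(-7751 - 11853\right) = - \frac{32611}{34440} - -19604 = - \frac{32611}{34440} + 19604 = \frac{675129149}{34440}$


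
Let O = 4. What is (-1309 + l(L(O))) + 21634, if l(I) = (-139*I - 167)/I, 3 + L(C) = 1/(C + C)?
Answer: 465614/23 ≈ 20244.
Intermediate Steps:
L(C) = -3 + 1/(2*C) (L(C) = -3 + 1/(C + C) = -3 + 1/(2*C))
l(I) = (-167 - 139*I)/I
(-1309 + l(L(O))) + 21634 = (-1309 + (-139 - 167/(-3 + (1/2)/4))) + 21634 = (-1309 + (-139 - 167/(-3 + (1/2)*(1/4)))) + 21634 = (-1309 + (-139 - 167/(-3 + 1/8))) + 21634 = (-1309 + (-139 - 167/(-23/8))) + 21634 = (-1309 + (-139 - 167*(-8/23))) + 21634 = (-1309 + (-139 + 1336/23)) + 21634 = (-1309 - 1861/23) + 21634 = -31968/23 + 21634 = 465614/23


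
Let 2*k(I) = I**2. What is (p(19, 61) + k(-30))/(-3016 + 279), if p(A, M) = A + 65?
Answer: -534/2737 ≈ -0.19510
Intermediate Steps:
p(A, M) = 65 + A
k(I) = I**2/2
(p(19, 61) + k(-30))/(-3016 + 279) = ((65 + 19) + (1/2)*(-30)**2)/(-3016 + 279) = (84 + (1/2)*900)/(-2737) = (84 + 450)*(-1/2737) = 534*(-1/2737) = -534/2737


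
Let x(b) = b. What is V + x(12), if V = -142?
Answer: -130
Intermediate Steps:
V + x(12) = -142 + 12 = -130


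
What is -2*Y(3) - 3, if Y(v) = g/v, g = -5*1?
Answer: ⅓ ≈ 0.33333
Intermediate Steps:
g = -5
Y(v) = -5/v
-2*Y(3) - 3 = -(-10)/3 - 3 = -2*(-5/3) - 3 = 10/3 - 3 = ⅓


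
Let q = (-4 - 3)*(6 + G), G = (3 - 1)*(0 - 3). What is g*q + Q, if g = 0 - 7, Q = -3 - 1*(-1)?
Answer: -2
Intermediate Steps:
G = -6 (G = 2*(-3) = -6)
q = 0 (q = (-4 - 3)*(6 - 6) = -7*0 = 0)
Q = -2 (Q = -3 + 1 = -2)
g = -7
g*q + Q = -7*0 - 2 = 0 - 2 = -2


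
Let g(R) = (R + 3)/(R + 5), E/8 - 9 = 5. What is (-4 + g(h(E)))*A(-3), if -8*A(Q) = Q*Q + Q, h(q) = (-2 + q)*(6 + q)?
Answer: 116871/51940 ≈ 2.2501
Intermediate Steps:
E = 112 (E = 72 + 8*5 = 72 + 40 = 112)
g(R) = (3 + R)/(5 + R)
A(Q) = -Q/8 - Q**2/8 (A(Q) = -(Q*Q + Q)/8 = -(Q**2 + Q)/8 = -(Q + Q**2)/8 = -Q/8 - Q**2/8)
(-4 + g(h(E)))*A(-3) = (-4 + (3 + (-12 + 112**2 + 4*112))/(5 + (-12 + 112**2 + 4*112)))*(-1/8*(-3)*(1 - 3)) = (-4 + (3 + (-12 + 12544 + 448))/(5 + (-12 + 12544 + 448)))*(-1/8*(-3)*(-2)) = (-4 + (3 + 12980)/(5 + 12980))*(-3/4) = (-4 + 12983/12985)*(-3/4) = -38957/12985*(-3/4) = 116871/51940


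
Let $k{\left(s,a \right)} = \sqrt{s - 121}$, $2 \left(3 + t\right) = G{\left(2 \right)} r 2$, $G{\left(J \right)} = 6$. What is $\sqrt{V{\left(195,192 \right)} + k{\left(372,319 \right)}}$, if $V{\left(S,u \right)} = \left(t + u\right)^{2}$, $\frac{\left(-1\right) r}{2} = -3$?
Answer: $\sqrt{50625 + \sqrt{251}} \approx 225.04$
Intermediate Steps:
$r = 6$ ($r = \left(-2\right) \left(-3\right) = 6$)
$t = 33$ ($t = -3 + \frac{6 \cdot 6 \cdot 2}{2} = -3 + \frac{36 \cdot 2}{2} = -3 + \frac{1}{2} \cdot 72 = -3 + 36 = 33$)
$k{\left(s,a \right)} = \sqrt{-121 + s}$
$V{\left(S,u \right)} = \left(33 + u\right)^{2}$
$\sqrt{V{\left(195,192 \right)} + k{\left(372,319 \right)}} = \sqrt{\left(33 + 192\right)^{2} + \sqrt{-121 + 372}} = \sqrt{225^{2} + \sqrt{251}} = \sqrt{50625 + \sqrt{251}}$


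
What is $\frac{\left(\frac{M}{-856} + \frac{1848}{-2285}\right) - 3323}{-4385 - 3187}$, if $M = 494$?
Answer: $\frac{3251182879}{7405264560} \approx 0.43904$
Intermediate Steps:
$\frac{\left(\frac{M}{-856} + \frac{1848}{-2285}\right) - 3323}{-4385 - 3187} = \frac{\left(\frac{494}{-856} + \frac{1848}{-2285}\right) - 3323}{-4385 - 3187} = \frac{\left(494 \left(- \frac{1}{856}\right) + 1848 \left(- \frac{1}{2285}\right)\right) - 3323}{-7572} = \left(\left(- \frac{247}{428} - \frac{1848}{2285}\right) - 3323\right) \left(- \frac{1}{7572}\right) = \left(- \frac{1355339}{977980} - 3323\right) \left(- \frac{1}{7572}\right) = \left(- \frac{3251182879}{977980}\right) \left(- \frac{1}{7572}\right) = \frac{3251182879}{7405264560}$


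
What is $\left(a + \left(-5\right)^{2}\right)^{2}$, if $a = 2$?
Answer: $729$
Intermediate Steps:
$\left(a + \left(-5\right)^{2}\right)^{2} = \left(2 + \left(-5\right)^{2}\right)^{2} = \left(2 + 25\right)^{2} = 27^{2} = 729$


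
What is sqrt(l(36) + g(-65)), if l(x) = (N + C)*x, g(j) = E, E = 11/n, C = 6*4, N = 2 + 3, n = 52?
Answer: sqrt(705887)/26 ≈ 32.314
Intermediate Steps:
N = 5
C = 24
E = 11/52 ≈ 0.21154
g(j) = 11/52
l(x) = 29*x (l(x) = (5 + 24)*x = 29*x)
sqrt(l(36) + g(-65)) = sqrt(29*36 + 11/52) = sqrt(1044 + 11/52) = sqrt(54299/52) = sqrt(705887)/26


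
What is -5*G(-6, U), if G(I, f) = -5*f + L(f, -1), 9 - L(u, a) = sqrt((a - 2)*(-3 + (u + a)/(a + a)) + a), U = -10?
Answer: -295 + 5*I*sqrt(34)/2 ≈ -295.0 + 14.577*I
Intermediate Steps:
L(u, a) = 9 - sqrt(a + (-3 + (a + u)/(2*a))*(-2 + a)) (L(u, a) = 9 - sqrt((a - 2)*(-3 + (u + a)/(a + a)) + a) = 9 - sqrt((-2 + a)*(-3 + (a + u)/((2*a))) + a) = 9 - sqrt((-2 + a)*(-3 + (a + u)*(1/(2*a))) + a) = 9 - sqrt((-2 + a)*(-3 + (a + u)/(2*a)) + a) = 9 - sqrt((-3 + (a + u)/(2*a))*(-2 + a) + a) = 9 - sqrt(a + (-3 + (a + u)/(2*a))*(-2 + a)))
G(I, f) = 9 - 5*f - sqrt(26 + 6*f)/2 (G(I, f) = -5*f + (9 - sqrt(20 - 6*(-1) + 2*f - 4*f/(-1))/2) = -5*f + (9 - sqrt(20 + 6 + 2*f - 4*f*(-1))/2) = -5*f + (9 - sqrt(20 + 6 + 2*f + 4*f)/2) = -5*f + (9 - sqrt(26 + 6*f)/2) = 9 - 5*f - sqrt(26 + 6*f)/2)
-5*G(-6, U) = -5*(9 - 5*(-10) - sqrt(26 + 6*(-10))/2) = -5*(9 + 50 - sqrt(26 - 60)/2) = -5*(9 + 50 - I*sqrt(34)/2) = -5*(59 - I*sqrt(34)/2) = -295 + 5*I*sqrt(34)/2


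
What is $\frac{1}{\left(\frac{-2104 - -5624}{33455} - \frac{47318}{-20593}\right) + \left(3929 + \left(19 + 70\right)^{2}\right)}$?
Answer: $\frac{137787763}{1633116093760} \approx 8.4371 \cdot 10^{-5}$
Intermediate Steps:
$\frac{1}{\left(\frac{-2104 - -5624}{33455} - \frac{47318}{-20593}\right) + \left(3929 + \left(19 + 70\right)^{2}\right)} = \frac{1}{\left(\left(-2104 + 5624\right) \frac{1}{33455} - - \frac{47318}{20593}\right) + \left(3929 + 89^{2}\right)} = \frac{1}{\left(3520 \cdot \frac{1}{33455} + \frac{47318}{20593}\right) + \left(3929 + 7921\right)} = \frac{1}{\left(\frac{704}{6691} + \frac{47318}{20593}\right) + 11850} = \frac{1}{\frac{331102210}{137787763} + 11850} = \frac{1}{\frac{1633116093760}{137787763}} = \frac{137787763}{1633116093760}$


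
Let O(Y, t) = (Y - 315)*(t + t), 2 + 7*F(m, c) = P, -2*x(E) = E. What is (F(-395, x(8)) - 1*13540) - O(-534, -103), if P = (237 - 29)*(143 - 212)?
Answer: -1333392/7 ≈ -1.9048e+5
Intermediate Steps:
x(E) = -E/2
P = -14352 (P = 208*(-69) = -14352)
F(m, c) = -14354/7 (F(m, c) = -2/7 + (⅐)*(-14352) = -2/7 - 14352/7 = -14354/7)
O(Y, t) = 2*t*(-315 + Y) (O(Y, t) = (-315 + Y)*(2*t) = 2*t*(-315 + Y))
(F(-395, x(8)) - 1*13540) - O(-534, -103) = (-14354/7 - 1*13540) - 2*(-103)*(-315 - 534) = (-14354/7 - 13540) - 2*(-103)*(-849) = -109134/7 - 1*174894 = -109134/7 - 174894 = -1333392/7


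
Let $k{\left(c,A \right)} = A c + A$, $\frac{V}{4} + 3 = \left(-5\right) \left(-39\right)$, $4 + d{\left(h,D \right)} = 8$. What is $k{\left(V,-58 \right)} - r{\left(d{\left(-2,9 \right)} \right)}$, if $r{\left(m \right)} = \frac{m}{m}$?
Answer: $-44603$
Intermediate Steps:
$d{\left(h,D \right)} = 4$ ($d{\left(h,D \right)} = -4 + 8 = 4$)
$r{\left(m \right)} = 1$
$V = 768$ ($V = -12 + 4 \left(\left(-5\right) \left(-39\right)\right) = -12 + 4 \cdot 195 = -12 + 780 = 768$)
$k{\left(c,A \right)} = A + A c$
$k{\left(V,-58 \right)} - r{\left(d{\left(-2,9 \right)} \right)} = - 58 \left(1 + 768\right) - 1 = \left(-58\right) 769 - 1 = -44602 - 1 = -44603$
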